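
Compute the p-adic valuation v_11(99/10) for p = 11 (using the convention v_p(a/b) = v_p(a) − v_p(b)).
v_11(99/10) = 1

Factor powers of 11 from the numerator and denominator of the reduced fraction: 99 = 11^1 · 9 and 10 = 11^0 · 10. Apply v_p(a/b) = v_p(a) − v_p(b): v_11(99/10) = 1 − 0 = 1.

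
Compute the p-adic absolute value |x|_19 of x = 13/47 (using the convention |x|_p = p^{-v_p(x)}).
|13/47|_19 = 1

Step 1 — compute v_19(x) by factoring powers of 19 out of the numerator and denominator: v_19(13/47) = 0. Step 2 — apply |x|_p = p^{-v_p(x)} = 19^{0} = 1.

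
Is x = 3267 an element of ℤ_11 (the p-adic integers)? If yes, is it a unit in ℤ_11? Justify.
x ∈ ℤ_11 but not a unit; v_11(x) = 2 > 0

ℤ_11 = {x ∈ ℚ_11 : v_11(x) ≥ 0} and ℤ_11^× = {x ∈ ℤ_11 : v_11(x) = 0}. Here v_11(3267) = v_11(num) − v_11(den) = 2; compare against these criteria.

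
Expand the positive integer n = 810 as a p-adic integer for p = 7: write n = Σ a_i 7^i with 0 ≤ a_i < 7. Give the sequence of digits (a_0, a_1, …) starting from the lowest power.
(a_0, a_1, …) = (5, 3, 2, 2)

Repeated division by 7 gives the digits low-to-high: 810 = 5 + 3·7^1 + 2·7^2 + 2·7^3. Digit sequence: (5, 3, 2, 2).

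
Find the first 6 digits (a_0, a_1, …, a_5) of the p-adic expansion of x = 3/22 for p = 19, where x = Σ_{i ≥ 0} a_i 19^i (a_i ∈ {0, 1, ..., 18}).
(a_0, …, a_5) = (1, 6, 4, 11, 2, 18)

v_19(3/22) = 0 (numerator and denominator both coprime to 19), so x ∈ ℤ_19^×. Compute digits iteratively via a_i = x_i mod 19, x_{i+1} = (x_i − a_i)/19, with x_0 = x:
  x_0 = 3/22;  a_0 = 1;  x_1 = (x_0 − 1)/19 = -1/22
  x_1 = -1/22;  a_1 = 6;  x_2 = (x_1 − 6)/19 = -7/22
  x_2 = -7/22;  a_2 = 4;  x_3 = (x_2 − 4)/19 = -5/22
  x_3 = -5/22;  a_3 = 11;  x_4 = (x_3 − 11)/19 = -13/22
  x_4 = -13/22;  a_4 = 2;  x_5 = (x_4 − 2)/19 = -3/22
  x_5 = -3/22;  a_5 = 18;  x_6 = (x_5 − 18)/19 = -21/22
Digits: (1, 6, 4, 11, 2, 18).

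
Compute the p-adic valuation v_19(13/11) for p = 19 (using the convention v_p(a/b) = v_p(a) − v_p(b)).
v_19(13/11) = 0

Factor powers of 19 from the numerator and denominator of the reduced fraction: 13 = 19^0 · 13 and 11 = 19^0 · 11. Apply v_p(a/b) = v_p(a) − v_p(b): v_19(13/11) = 0 − 0 = 0.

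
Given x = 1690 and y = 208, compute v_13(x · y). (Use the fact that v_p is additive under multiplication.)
v_13(351520) = 3

v_p(x) = 2 (factor: 1690 = 13^2 · 10); v_p(y) = 1 (factor: 208 = 13^1 · 16). Additivity: v_p(xy) = v_p(x) + v_p(y) = 2 + 1 = 3. (Direct check: xy = 351520 = 13^3 · (160).)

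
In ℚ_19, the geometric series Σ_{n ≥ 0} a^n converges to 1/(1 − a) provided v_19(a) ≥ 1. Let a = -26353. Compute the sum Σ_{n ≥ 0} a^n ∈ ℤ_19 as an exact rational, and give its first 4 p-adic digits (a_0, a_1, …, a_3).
Σ a^n = 1/(1 − a) = 1/26354;  first 4 digits = (1, 0, 3, 15)

v_19(a) = 2 ≥ 1, so the series converges in ℤ_19 to 1/(1 − a) = 1/(1 − (-26353)) = 1/26354. Expand this rational in ℤ_19: compute digits iteratively via d_i = x_i mod 19, x_{i+1} = (x_i − d_i)/19. The first 4 digits are (1, 0, 3, 15).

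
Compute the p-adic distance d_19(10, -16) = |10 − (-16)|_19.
d_19(10, -16) = 1

Step 1 — x − y = 10 − (-16) = 26. Step 2 — v_19(26) = 0 (factor: 26 = (19^0 · 26); the sign does not affect v_p). Step 3 — |x − y|_19 = 19^{0} = 1.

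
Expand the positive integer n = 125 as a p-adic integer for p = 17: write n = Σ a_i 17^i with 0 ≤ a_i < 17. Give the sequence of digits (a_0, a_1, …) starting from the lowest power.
(a_0, a_1, …) = (6, 7)

Repeated division by 17 gives the digits low-to-high: 125 = 6 + 7·17^1. Digit sequence: (6, 7).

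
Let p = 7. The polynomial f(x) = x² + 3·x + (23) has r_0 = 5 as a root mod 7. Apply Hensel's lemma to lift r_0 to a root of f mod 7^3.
r_2 = 117 (mod 343)

Hensel: r_{i+1} = r_i − f(r_i)·(f′(r_i))^{-1} mod 7^{i+2}, f′(x) = 2x + 3. Iterate:
  r_0 = 5 (mod 7)
  r_1 = 19 (mod 49)
  r_2 = 117 (mod 343)
Final: r = 117 satisfies f(r) ≡ 0 mod 7^3.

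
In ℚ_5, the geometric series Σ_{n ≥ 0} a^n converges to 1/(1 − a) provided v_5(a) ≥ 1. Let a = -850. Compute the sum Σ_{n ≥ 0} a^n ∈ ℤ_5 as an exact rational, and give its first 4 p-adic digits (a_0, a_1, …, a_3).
Σ a^n = 1/(1 − a) = 1/851;  first 4 digits = (1, 0, 1, 3)

v_5(a) = 2 ≥ 1, so the series converges in ℤ_5 to 1/(1 − a) = 1/(1 − (-850)) = 1/851. Expand this rational in ℤ_5: compute digits iteratively via d_i = x_i mod 5, x_{i+1} = (x_i − d_i)/5. The first 4 digits are (1, 0, 1, 3).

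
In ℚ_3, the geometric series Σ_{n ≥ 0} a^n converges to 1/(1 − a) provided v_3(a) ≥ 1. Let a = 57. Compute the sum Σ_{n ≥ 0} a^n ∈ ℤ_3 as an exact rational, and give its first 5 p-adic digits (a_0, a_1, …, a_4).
Σ a^n = 1/(1 − a) = -1/56;  first 5 digits = (1, 1, 1, 0, 0)

v_3(a) = 1 ≥ 1, so the series converges in ℤ_3 to 1/(1 − a) = 1/(1 − 57) = -1/56. Expand this rational in ℤ_3: compute digits iteratively via d_i = x_i mod 3, x_{i+1} = (x_i − d_i)/3. The first 5 digits are (1, 1, 1, 0, 0).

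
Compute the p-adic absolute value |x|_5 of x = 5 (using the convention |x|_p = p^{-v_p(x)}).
|5|_5 = 1/5

Step 1 — compute v_5(x) by factoring powers of 5 out of the numerator and denominator: v_5(5) = 1. Step 2 — apply |x|_p = p^{-v_p(x)} = 5^{-1} = 1/5.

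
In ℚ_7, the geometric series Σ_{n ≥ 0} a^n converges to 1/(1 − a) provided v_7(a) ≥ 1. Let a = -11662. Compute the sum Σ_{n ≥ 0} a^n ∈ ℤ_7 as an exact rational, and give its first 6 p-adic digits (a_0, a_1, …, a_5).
Σ a^n = 1/(1 − a) = 1/11663;  first 6 digits = (1, 0, 0, 1, 2, 6)

v_7(a) = 3 ≥ 1, so the series converges in ℤ_7 to 1/(1 − a) = 1/(1 − (-11662)) = 1/11663. Expand this rational in ℤ_7: compute digits iteratively via d_i = x_i mod 7, x_{i+1} = (x_i − d_i)/7. The first 6 digits are (1, 0, 0, 1, 2, 6).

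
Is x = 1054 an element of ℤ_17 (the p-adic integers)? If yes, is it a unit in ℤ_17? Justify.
x ∈ ℤ_17 but not a unit; v_17(x) = 1 > 0

ℤ_17 = {x ∈ ℚ_17 : v_17(x) ≥ 0} and ℤ_17^× = {x ∈ ℤ_17 : v_17(x) = 0}. Here v_17(1054) = v_17(num) − v_17(den) = 1; compare against these criteria.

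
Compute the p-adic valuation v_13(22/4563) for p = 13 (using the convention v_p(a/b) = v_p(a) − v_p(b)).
v_13(22/4563) = -2

Factor powers of 13 from the numerator and denominator of the reduced fraction: 22 = 13^0 · 22 and 4563 = 13^2 · 27. Apply v_p(a/b) = v_p(a) − v_p(b): v_13(22/4563) = 0 − 2 = -2.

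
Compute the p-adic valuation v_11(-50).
v_11(-50) = 0

v_11(n) is the largest exponent k such that 11^k divides n. Factor out: -50 = -11^0 · 50. (Sign doesn't affect v_p.) So v_11(-50) = 0.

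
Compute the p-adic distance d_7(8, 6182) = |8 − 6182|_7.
d_7(8, 6182) = 1/343

Step 1 — x − y = 8 − 6182 = -6174. Step 2 — v_7(-6174) = 3 (factor: -6174 = −(7^3 · 18); the sign does not affect v_p). Step 3 — |x − y|_7 = 7^{-3} = 1/343.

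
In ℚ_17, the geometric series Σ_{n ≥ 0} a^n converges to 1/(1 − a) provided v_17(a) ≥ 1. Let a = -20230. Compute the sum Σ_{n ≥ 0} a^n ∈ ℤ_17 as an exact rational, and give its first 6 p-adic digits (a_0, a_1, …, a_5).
Σ a^n = 1/(1 − a) = 1/20231;  first 6 digits = (1, 0, 15, 12, 3, 16)

v_17(a) = 2 ≥ 1, so the series converges in ℤ_17 to 1/(1 − a) = 1/(1 − (-20230)) = 1/20231. Expand this rational in ℤ_17: compute digits iteratively via d_i = x_i mod 17, x_{i+1} = (x_i − d_i)/17. The first 6 digits are (1, 0, 15, 12, 3, 16).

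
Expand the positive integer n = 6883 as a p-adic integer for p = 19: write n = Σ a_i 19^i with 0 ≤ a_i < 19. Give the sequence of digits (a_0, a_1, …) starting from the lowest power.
(a_0, a_1, …) = (5, 1, 0, 1)

Repeated division by 19 gives the digits low-to-high: 6883 = 5 + 1·19^1 + 1·19^3. Digit sequence: (5, 1, 0, 1).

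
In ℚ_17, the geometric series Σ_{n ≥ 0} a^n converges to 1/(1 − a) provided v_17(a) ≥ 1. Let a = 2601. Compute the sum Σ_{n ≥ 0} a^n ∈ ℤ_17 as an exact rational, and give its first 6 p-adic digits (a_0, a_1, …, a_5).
Σ a^n = 1/(1 − a) = -1/2600;  first 6 digits = (1, 0, 9, 0, 13, 4)

v_17(a) = 2 ≥ 1, so the series converges in ℤ_17 to 1/(1 − a) = 1/(1 − 2601) = -1/2600. Expand this rational in ℤ_17: compute digits iteratively via d_i = x_i mod 17, x_{i+1} = (x_i − d_i)/17. The first 6 digits are (1, 0, 9, 0, 13, 4).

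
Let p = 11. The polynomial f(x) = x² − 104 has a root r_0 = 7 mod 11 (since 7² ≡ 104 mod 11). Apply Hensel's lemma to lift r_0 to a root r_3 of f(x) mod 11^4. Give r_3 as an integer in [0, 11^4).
r_3 = 14142 (mod 14641)

Hensel's recurrence: r_{i+1} = r_i − f(r_i)·(f′(r_i))^{-1} mod 11^{i+2}, with f′(x) = 2x. Iterate:
  r_0 = 7 (mod 11)
  r_1 = 106 (mod 121)
  r_2 = 832 (mod 1331)
  r_3 = 14142 (mod 14641)
Final: r_3 = 14142, and one checks f(r_3) ≡ 0 mod 11^4.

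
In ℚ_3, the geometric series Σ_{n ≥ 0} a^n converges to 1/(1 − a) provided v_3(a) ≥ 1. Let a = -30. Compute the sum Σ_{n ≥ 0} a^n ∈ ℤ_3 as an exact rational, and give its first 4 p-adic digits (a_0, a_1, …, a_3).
Σ a^n = 1/(1 − a) = 1/31;  first 4 digits = (1, 2, 0, 1)

v_3(a) = 1 ≥ 1, so the series converges in ℤ_3 to 1/(1 − a) = 1/(1 − (-30)) = 1/31. Expand this rational in ℤ_3: compute digits iteratively via d_i = x_i mod 3, x_{i+1} = (x_i − d_i)/3. The first 4 digits are (1, 2, 0, 1).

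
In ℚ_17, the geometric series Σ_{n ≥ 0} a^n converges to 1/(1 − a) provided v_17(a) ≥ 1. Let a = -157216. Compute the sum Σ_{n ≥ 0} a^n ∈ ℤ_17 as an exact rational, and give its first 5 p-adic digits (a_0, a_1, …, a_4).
Σ a^n = 1/(1 − a) = 1/157217;  first 5 digits = (1, 0, 0, 2, 15)

v_17(a) = 3 ≥ 1, so the series converges in ℤ_17 to 1/(1 − a) = 1/(1 − (-157216)) = 1/157217. Expand this rational in ℤ_17: compute digits iteratively via d_i = x_i mod 17, x_{i+1} = (x_i − d_i)/17. The first 5 digits are (1, 0, 0, 2, 15).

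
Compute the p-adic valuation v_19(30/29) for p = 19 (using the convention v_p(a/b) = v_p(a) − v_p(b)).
v_19(30/29) = 0

Factor powers of 19 from the numerator and denominator of the reduced fraction: 30 = 19^0 · 30 and 29 = 19^0 · 29. Apply v_p(a/b) = v_p(a) − v_p(b): v_19(30/29) = 0 − 0 = 0.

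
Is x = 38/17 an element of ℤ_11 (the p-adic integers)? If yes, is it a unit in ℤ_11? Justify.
x ∈ ℤ_11^× (unit); v_11(x) = 0

ℤ_11 = {x ∈ ℚ_11 : v_11(x) ≥ 0} and ℤ_11^× = {x ∈ ℤ_11 : v_11(x) = 0}. Here v_11(38/17) = v_11(num) − v_11(den) = 0; compare against these criteria.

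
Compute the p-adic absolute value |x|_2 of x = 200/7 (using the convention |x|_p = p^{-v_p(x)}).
|200/7|_2 = 1/8

Step 1 — compute v_2(x) by factoring powers of 2 out of the numerator and denominator: v_2(200/7) = 3. Step 2 — apply |x|_p = p^{-v_p(x)} = 2^{-3} = 1/8.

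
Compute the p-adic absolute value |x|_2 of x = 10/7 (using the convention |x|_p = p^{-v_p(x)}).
|10/7|_2 = 1/2

Step 1 — compute v_2(x) by factoring powers of 2 out of the numerator and denominator: v_2(10/7) = 1. Step 2 — apply |x|_p = p^{-v_p(x)} = 2^{-1} = 1/2.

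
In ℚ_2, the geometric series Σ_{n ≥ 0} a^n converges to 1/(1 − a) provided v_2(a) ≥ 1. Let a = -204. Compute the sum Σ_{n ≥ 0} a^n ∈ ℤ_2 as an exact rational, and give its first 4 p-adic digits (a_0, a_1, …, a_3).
Σ a^n = 1/(1 − a) = 1/205;  first 4 digits = (1, 0, 1, 0)

v_2(a) = 2 ≥ 1, so the series converges in ℤ_2 to 1/(1 − a) = 1/(1 − (-204)) = 1/205. Expand this rational in ℤ_2: compute digits iteratively via d_i = x_i mod 2, x_{i+1} = (x_i − d_i)/2. The first 4 digits are (1, 0, 1, 0).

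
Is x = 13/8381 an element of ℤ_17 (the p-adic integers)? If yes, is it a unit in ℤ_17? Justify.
x ∉ ℤ_17 (v_17(x) = -2 < 0)

ℤ_17 = {x ∈ ℚ_17 : v_17(x) ≥ 0} and ℤ_17^× = {x ∈ ℤ_17 : v_17(x) = 0}. Here v_17(13/8381) = v_17(num) − v_17(den) = -2; compare against these criteria.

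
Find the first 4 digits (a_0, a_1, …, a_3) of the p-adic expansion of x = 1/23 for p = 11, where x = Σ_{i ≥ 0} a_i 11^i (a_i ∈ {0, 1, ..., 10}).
(a_0, …, a_3) = (1, 9, 3, 3)

v_11(1/23) = 0 (numerator and denominator both coprime to 11), so x ∈ ℤ_11^×. Compute digits iteratively via a_i = x_i mod 11, x_{i+1} = (x_i − a_i)/11, with x_0 = x:
  x_0 = 1/23;  a_0 = 1;  x_1 = (x_0 − 1)/11 = -2/23
  x_1 = -2/23;  a_1 = 9;  x_2 = (x_1 − 9)/11 = -19/23
  x_2 = -19/23;  a_2 = 3;  x_3 = (x_2 − 3)/11 = -8/23
  x_3 = -8/23;  a_3 = 3;  x_4 = (x_3 − 3)/11 = -7/23
Digits: (1, 9, 3, 3).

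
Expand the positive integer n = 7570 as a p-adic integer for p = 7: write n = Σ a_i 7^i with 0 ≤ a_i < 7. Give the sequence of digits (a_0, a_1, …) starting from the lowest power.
(a_0, a_1, …) = (3, 3, 0, 1, 3)

Repeated division by 7 gives the digits low-to-high: 7570 = 3 + 3·7^1 + 1·7^3 + 3·7^4. Digit sequence: (3, 3, 0, 1, 3).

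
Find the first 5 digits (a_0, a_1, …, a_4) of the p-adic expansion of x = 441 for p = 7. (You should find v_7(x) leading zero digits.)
(a_0, …, a_4) = (0, 0, 2, 1, 0)

v_7(441) = 2, so a_0 = ... = a_1 = 0. Factor out: x = 7^2 · u with u = 9 a unit in ℤ_7. Expand u iteratively via a_{v+i} = u_i mod 7, u_{i+1} = (u_i − a_{v+i})/7:
  u_0 = 9;  a_2 = 2;  u_1 = (u_0 − 2)/7 = 1
  u_1 = 1;  a_3 = 1;  u_2 = (u_1 − 1)/7 = 0
  u_2 = 0;  a_4 = 0;  u_3 = (u_2 − 0)/7 = 0
Digits: (0, 0, 2, 1, 0).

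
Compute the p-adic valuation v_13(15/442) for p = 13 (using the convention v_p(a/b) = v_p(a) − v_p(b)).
v_13(15/442) = -1

Factor powers of 13 from the numerator and denominator of the reduced fraction: 15 = 13^0 · 15 and 442 = 13^1 · 34. Apply v_p(a/b) = v_p(a) − v_p(b): v_13(15/442) = 0 − 1 = -1.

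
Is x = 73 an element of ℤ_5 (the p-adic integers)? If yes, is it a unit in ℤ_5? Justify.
x ∈ ℤ_5^× (unit); v_5(x) = 0

ℤ_5 = {x ∈ ℚ_5 : v_5(x) ≥ 0} and ℤ_5^× = {x ∈ ℤ_5 : v_5(x) = 0}. Here v_5(73) = v_5(num) − v_5(den) = 0; compare against these criteria.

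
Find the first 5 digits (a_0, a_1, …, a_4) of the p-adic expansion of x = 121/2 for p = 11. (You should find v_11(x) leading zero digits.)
(a_0, …, a_4) = (0, 0, 6, 5, 5)

v_11(121/2) = 2, so a_0 = ... = a_1 = 0. Factor out: x = 11^2 · u with u = 1/2 a unit in ℤ_11. Expand u iteratively via a_{v+i} = u_i mod 11, u_{i+1} = (u_i − a_{v+i})/11:
  u_0 = 1/2;  a_2 = 6;  u_1 = (u_0 − 6)/11 = -1/2
  u_1 = -1/2;  a_3 = 5;  u_2 = (u_1 − 5)/11 = -1/2
  u_2 = -1/2;  a_4 = 5;  u_3 = (u_2 − 5)/11 = -1/2
Digits: (0, 0, 6, 5, 5).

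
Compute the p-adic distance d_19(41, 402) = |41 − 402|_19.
d_19(41, 402) = 1/361

Step 1 — x − y = 41 − 402 = -361. Step 2 — v_19(-361) = 2 (factor: -361 = −(19^2 · 1); the sign does not affect v_p). Step 3 — |x − y|_19 = 19^{-2} = 1/361.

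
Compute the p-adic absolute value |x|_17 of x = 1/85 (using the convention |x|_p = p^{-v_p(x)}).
|1/85|_17 = 17

Step 1 — compute v_17(x) by factoring powers of 17 out of the numerator and denominator: v_17(1/85) = -1. Step 2 — apply |x|_p = p^{-v_p(x)} = 17^{1} = 17.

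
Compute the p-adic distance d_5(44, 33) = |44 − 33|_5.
d_5(44, 33) = 1

Step 1 — x − y = 44 − 33 = 11. Step 2 — v_5(11) = 0 (factor: 11 = (5^0 · 11); the sign does not affect v_p). Step 3 — |x − y|_5 = 5^{0} = 1.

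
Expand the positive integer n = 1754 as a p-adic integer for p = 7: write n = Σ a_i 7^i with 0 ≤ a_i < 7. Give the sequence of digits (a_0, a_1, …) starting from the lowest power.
(a_0, a_1, …) = (4, 5, 0, 5)

Repeated division by 7 gives the digits low-to-high: 1754 = 4 + 5·7^1 + 5·7^3. Digit sequence: (4, 5, 0, 5).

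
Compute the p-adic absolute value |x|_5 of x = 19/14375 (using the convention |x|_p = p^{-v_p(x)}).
|19/14375|_5 = 625

Step 1 — compute v_5(x) by factoring powers of 5 out of the numerator and denominator: v_5(19/14375) = -4. Step 2 — apply |x|_p = p^{-v_p(x)} = 5^{4} = 625.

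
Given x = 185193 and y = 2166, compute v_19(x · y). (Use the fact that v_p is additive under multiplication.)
v_19(401128038) = 5

v_p(x) = 3 (factor: 185193 = 19^3 · 27); v_p(y) = 2 (factor: 2166 = 19^2 · 6). Additivity: v_p(xy) = v_p(x) + v_p(y) = 3 + 2 = 5. (Direct check: xy = 401128038 = 19^5 · (162).)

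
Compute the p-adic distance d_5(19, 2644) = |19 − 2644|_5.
d_5(19, 2644) = 1/125

Step 1 — x − y = 19 − 2644 = -2625. Step 2 — v_5(-2625) = 3 (factor: -2625 = −(5^3 · 21); the sign does not affect v_p). Step 3 — |x − y|_5 = 5^{-3} = 1/125.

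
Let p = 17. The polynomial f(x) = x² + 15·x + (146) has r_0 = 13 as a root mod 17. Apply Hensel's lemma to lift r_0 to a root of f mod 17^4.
r_3 = 3532 (mod 83521)

Hensel: r_{i+1} = r_i − f(r_i)·(f′(r_i))^{-1} mod 17^{i+2}, f′(x) = 2x + 15. Iterate:
  r_0 = 13 (mod 17)
  r_1 = 64 (mod 289)
  r_2 = 3532 (mod 4913)
  r_3 = 3532 (mod 83521)
Final: r = 3532 satisfies f(r) ≡ 0 mod 17^4.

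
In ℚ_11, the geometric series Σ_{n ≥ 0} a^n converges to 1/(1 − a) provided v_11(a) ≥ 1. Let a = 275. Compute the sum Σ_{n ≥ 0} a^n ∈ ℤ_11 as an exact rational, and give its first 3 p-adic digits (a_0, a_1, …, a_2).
Σ a^n = 1/(1 − a) = -1/274;  first 3 digits = (1, 3, 0)

v_11(a) = 1 ≥ 1, so the series converges in ℤ_11 to 1/(1 − a) = 1/(1 − 275) = -1/274. Expand this rational in ℤ_11: compute digits iteratively via d_i = x_i mod 11, x_{i+1} = (x_i − d_i)/11. The first 3 digits are (1, 3, 0).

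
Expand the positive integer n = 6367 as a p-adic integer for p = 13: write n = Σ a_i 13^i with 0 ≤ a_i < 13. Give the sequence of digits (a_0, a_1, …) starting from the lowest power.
(a_0, a_1, …) = (10, 8, 11, 2)

Repeated division by 13 gives the digits low-to-high: 6367 = 10 + 8·13^1 + 11·13^2 + 2·13^3. Digit sequence: (10, 8, 11, 2).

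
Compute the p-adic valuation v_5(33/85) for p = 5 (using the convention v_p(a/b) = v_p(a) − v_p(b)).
v_5(33/85) = -1

Factor powers of 5 from the numerator and denominator of the reduced fraction: 33 = 5^0 · 33 and 85 = 5^1 · 17. Apply v_p(a/b) = v_p(a) − v_p(b): v_5(33/85) = 0 − 1 = -1.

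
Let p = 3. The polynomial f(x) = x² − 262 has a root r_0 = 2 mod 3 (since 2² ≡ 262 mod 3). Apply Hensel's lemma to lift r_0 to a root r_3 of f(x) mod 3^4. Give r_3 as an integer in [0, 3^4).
r_3 = 71 (mod 81)

Hensel's recurrence: r_{i+1} = r_i − f(r_i)·(f′(r_i))^{-1} mod 3^{i+2}, with f′(x) = 2x. Iterate:
  r_0 = 2 (mod 3)
  r_1 = 8 (mod 9)
  r_2 = 17 (mod 27)
  r_3 = 71 (mod 81)
Final: r_3 = 71, and one checks f(r_3) ≡ 0 mod 3^4.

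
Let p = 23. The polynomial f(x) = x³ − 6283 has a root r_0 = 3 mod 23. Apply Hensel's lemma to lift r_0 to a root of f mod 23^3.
r_2 = 509 (mod 12167)

Hensel: r_{i+1} = r_i − f(r_i)/f′(r_i) mod 23^{i+2}, where f′(x) = 3x². Iterate:
  r_0 = 3 (mod 23)
  r_1 = 509 (mod 529)
  r_2 = 509 (mod 12167)
Final: r = 509 with f(r) ≡ 0 mod 23^3.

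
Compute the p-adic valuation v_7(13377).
v_7(13377) = 3

v_7(n) is the largest exponent k such that 7^k divides n. Factor out: 13377 = 7^3 · 39. (Sign doesn't affect v_p.) So v_7(13377) = 3.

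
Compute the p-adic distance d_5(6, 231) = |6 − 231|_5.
d_5(6, 231) = 1/25

Step 1 — x − y = 6 − 231 = -225. Step 2 — v_5(-225) = 2 (factor: -225 = −(5^2 · 9); the sign does not affect v_p). Step 3 — |x − y|_5 = 5^{-2} = 1/25.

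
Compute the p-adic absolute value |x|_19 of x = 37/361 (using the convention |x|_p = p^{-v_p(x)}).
|37/361|_19 = 361

Step 1 — compute v_19(x) by factoring powers of 19 out of the numerator and denominator: v_19(37/361) = -2. Step 2 — apply |x|_p = p^{-v_p(x)} = 19^{2} = 361.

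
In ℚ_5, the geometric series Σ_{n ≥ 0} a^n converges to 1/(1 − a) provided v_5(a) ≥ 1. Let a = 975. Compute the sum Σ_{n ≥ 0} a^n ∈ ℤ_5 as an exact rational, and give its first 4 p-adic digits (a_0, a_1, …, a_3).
Σ a^n = 1/(1 − a) = -1/974;  first 4 digits = (1, 0, 4, 2)

v_5(a) = 2 ≥ 1, so the series converges in ℤ_5 to 1/(1 − a) = 1/(1 − 975) = -1/974. Expand this rational in ℤ_5: compute digits iteratively via d_i = x_i mod 5, x_{i+1} = (x_i − d_i)/5. The first 4 digits are (1, 0, 4, 2).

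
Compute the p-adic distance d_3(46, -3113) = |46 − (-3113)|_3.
d_3(46, -3113) = 1/243

Step 1 — x − y = 46 − (-3113) = 3159. Step 2 — v_3(3159) = 5 (factor: 3159 = (3^5 · 13); the sign does not affect v_p). Step 3 — |x − y|_3 = 3^{-5} = 1/243.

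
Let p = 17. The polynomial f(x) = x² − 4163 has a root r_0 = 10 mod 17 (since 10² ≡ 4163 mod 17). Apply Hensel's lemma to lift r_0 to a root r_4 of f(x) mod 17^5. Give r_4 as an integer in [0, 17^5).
r_4 = 583603 (mod 1419857)

Hensel's recurrence: r_{i+1} = r_i − f(r_i)·(f′(r_i))^{-1} mod 17^{i+2}, with f′(x) = 2x. Iterate:
  r_0 = 10 (mod 17)
  r_1 = 112 (mod 289)
  r_2 = 3869 (mod 4913)
  r_3 = 82477 (mod 83521)
  r_4 = 583603 (mod 1419857)
Final: r_4 = 583603, and one checks f(r_4) ≡ 0 mod 17^5.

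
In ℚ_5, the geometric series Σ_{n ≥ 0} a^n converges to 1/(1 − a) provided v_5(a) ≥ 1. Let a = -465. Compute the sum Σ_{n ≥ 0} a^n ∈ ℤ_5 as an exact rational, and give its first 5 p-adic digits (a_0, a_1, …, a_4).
Σ a^n = 1/(1 − a) = 1/466;  first 5 digits = (1, 2, 0, 4, 4)

v_5(a) = 1 ≥ 1, so the series converges in ℤ_5 to 1/(1 − a) = 1/(1 − (-465)) = 1/466. Expand this rational in ℤ_5: compute digits iteratively via d_i = x_i mod 5, x_{i+1} = (x_i − d_i)/5. The first 5 digits are (1, 2, 0, 4, 4).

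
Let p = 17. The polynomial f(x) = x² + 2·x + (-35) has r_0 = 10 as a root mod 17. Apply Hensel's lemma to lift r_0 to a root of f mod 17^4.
r_3 = 83514 (mod 83521)

Hensel: r_{i+1} = r_i − f(r_i)·(f′(r_i))^{-1} mod 17^{i+2}, f′(x) = 2x + 2. Iterate:
  r_0 = 10 (mod 17)
  r_1 = 282 (mod 289)
  r_2 = 4906 (mod 4913)
  r_3 = 83514 (mod 83521)
Final: r = 83514 satisfies f(r) ≡ 0 mod 17^4.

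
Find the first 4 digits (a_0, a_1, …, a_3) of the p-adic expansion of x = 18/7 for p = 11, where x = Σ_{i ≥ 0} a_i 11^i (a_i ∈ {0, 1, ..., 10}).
(a_0, …, a_3) = (1, 8, 4, 9)

v_11(18/7) = 0 (numerator and denominator both coprime to 11), so x ∈ ℤ_11^×. Compute digits iteratively via a_i = x_i mod 11, x_{i+1} = (x_i − a_i)/11, with x_0 = x:
  x_0 = 18/7;  a_0 = 1;  x_1 = (x_0 − 1)/11 = 1/7
  x_1 = 1/7;  a_1 = 8;  x_2 = (x_1 − 8)/11 = -5/7
  x_2 = -5/7;  a_2 = 4;  x_3 = (x_2 − 4)/11 = -3/7
  x_3 = -3/7;  a_3 = 9;  x_4 = (x_3 − 9)/11 = -6/7
Digits: (1, 8, 4, 9).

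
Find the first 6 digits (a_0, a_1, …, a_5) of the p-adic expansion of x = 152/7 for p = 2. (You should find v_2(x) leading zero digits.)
(a_0, …, a_5) = (0, 0, 0, 1, 0, 1)

v_2(152/7) = 3, so a_0 = ... = a_2 = 0. Factor out: x = 2^3 · u with u = 19/7 a unit in ℤ_2. Expand u iteratively via a_{v+i} = u_i mod 2, u_{i+1} = (u_i − a_{v+i})/2:
  u_0 = 19/7;  a_3 = 1;  u_1 = (u_0 − 1)/2 = 6/7
  u_1 = 6/7;  a_4 = 0;  u_2 = (u_1 − 0)/2 = 3/7
  u_2 = 3/7;  a_5 = 1;  u_3 = (u_2 − 1)/2 = -2/7
Digits: (0, 0, 0, 1, 0, 1).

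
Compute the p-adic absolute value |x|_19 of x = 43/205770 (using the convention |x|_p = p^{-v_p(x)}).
|43/205770|_19 = 6859

Step 1 — compute v_19(x) by factoring powers of 19 out of the numerator and denominator: v_19(43/205770) = -3. Step 2 — apply |x|_p = p^{-v_p(x)} = 19^{3} = 6859.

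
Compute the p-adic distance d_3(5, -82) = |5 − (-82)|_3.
d_3(5, -82) = 1/3

Step 1 — x − y = 5 − (-82) = 87. Step 2 — v_3(87) = 1 (factor: 87 = (3^1 · 29); the sign does not affect v_p). Step 3 — |x − y|_3 = 3^{-1} = 1/3.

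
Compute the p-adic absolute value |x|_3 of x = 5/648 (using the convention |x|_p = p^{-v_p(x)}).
|5/648|_3 = 81

Step 1 — compute v_3(x) by factoring powers of 3 out of the numerator and denominator: v_3(5/648) = -4. Step 2 — apply |x|_p = p^{-v_p(x)} = 3^{4} = 81.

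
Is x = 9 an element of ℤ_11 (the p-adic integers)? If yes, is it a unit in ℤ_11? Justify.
x ∈ ℤ_11^× (unit); v_11(x) = 0

ℤ_11 = {x ∈ ℚ_11 : v_11(x) ≥ 0} and ℤ_11^× = {x ∈ ℤ_11 : v_11(x) = 0}. Here v_11(9) = v_11(num) − v_11(den) = 0; compare against these criteria.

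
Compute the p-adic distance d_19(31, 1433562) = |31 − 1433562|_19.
d_19(31, 1433562) = 1/130321

Step 1 — x − y = 31 − 1433562 = -1433531. Step 2 — v_19(-1433531) = 4 (factor: -1433531 = −(19^4 · 11); the sign does not affect v_p). Step 3 — |x − y|_19 = 19^{-4} = 1/130321.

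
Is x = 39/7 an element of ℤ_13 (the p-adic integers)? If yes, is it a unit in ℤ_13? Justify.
x ∈ ℤ_13 but not a unit; v_13(x) = 1 > 0

ℤ_13 = {x ∈ ℚ_13 : v_13(x) ≥ 0} and ℤ_13^× = {x ∈ ℤ_13 : v_13(x) = 0}. Here v_13(39/7) = v_13(num) − v_13(den) = 1; compare against these criteria.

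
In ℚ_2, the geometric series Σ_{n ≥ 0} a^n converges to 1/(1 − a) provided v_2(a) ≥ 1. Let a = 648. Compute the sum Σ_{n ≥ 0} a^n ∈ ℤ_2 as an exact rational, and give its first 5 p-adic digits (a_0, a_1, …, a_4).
Σ a^n = 1/(1 − a) = -1/647;  first 5 digits = (1, 0, 0, 1, 0)

v_2(a) = 3 ≥ 1, so the series converges in ℤ_2 to 1/(1 − a) = 1/(1 − 648) = -1/647. Expand this rational in ℤ_2: compute digits iteratively via d_i = x_i mod 2, x_{i+1} = (x_i − d_i)/2. The first 5 digits are (1, 0, 0, 1, 0).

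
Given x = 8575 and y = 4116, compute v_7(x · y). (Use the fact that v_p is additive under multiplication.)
v_7(35294700) = 6

v_p(x) = 3 (factor: 8575 = 7^3 · 25); v_p(y) = 3 (factor: 4116 = 7^3 · 12). Additivity: v_p(xy) = v_p(x) + v_p(y) = 3 + 3 = 6. (Direct check: xy = 35294700 = 7^6 · (300).)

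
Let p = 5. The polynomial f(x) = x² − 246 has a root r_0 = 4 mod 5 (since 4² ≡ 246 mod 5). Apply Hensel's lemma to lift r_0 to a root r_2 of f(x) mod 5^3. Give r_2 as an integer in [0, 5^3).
r_2 = 114 (mod 125)

Hensel's recurrence: r_{i+1} = r_i − f(r_i)·(f′(r_i))^{-1} mod 5^{i+2}, with f′(x) = 2x. Iterate:
  r_0 = 4 (mod 5)
  r_1 = 14 (mod 25)
  r_2 = 114 (mod 125)
Final: r_2 = 114, and one checks f(r_2) ≡ 0 mod 5^3.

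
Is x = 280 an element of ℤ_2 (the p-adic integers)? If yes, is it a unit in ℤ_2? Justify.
x ∈ ℤ_2 but not a unit; v_2(x) = 3 > 0

ℤ_2 = {x ∈ ℚ_2 : v_2(x) ≥ 0} and ℤ_2^× = {x ∈ ℤ_2 : v_2(x) = 0}. Here v_2(280) = v_2(num) − v_2(den) = 3; compare against these criteria.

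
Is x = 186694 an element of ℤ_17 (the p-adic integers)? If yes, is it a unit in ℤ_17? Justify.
x ∈ ℤ_17 but not a unit; v_17(x) = 3 > 0

ℤ_17 = {x ∈ ℚ_17 : v_17(x) ≥ 0} and ℤ_17^× = {x ∈ ℤ_17 : v_17(x) = 0}. Here v_17(186694) = v_17(num) − v_17(den) = 3; compare against these criteria.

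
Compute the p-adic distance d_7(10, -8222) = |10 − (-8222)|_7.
d_7(10, -8222) = 1/343

Step 1 — x − y = 10 − (-8222) = 8232. Step 2 — v_7(8232) = 3 (factor: 8232 = (7^3 · 24); the sign does not affect v_p). Step 3 — |x − y|_7 = 7^{-3} = 1/343.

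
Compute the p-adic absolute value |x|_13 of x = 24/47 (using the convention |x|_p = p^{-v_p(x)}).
|24/47|_13 = 1

Step 1 — compute v_13(x) by factoring powers of 13 out of the numerator and denominator: v_13(24/47) = 0. Step 2 — apply |x|_p = p^{-v_p(x)} = 13^{0} = 1.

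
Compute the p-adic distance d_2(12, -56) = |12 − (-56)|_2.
d_2(12, -56) = 1/4

Step 1 — x − y = 12 − (-56) = 68. Step 2 — v_2(68) = 2 (factor: 68 = (2^2 · 17); the sign does not affect v_p). Step 3 — |x − y|_2 = 2^{-2} = 1/4.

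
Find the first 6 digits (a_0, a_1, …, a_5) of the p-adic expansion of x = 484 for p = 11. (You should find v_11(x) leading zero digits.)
(a_0, …, a_5) = (0, 0, 4, 0, 0, 0)

v_11(484) = 2, so a_0 = ... = a_1 = 0. Factor out: x = 11^2 · u with u = 4 a unit in ℤ_11. Expand u iteratively via a_{v+i} = u_i mod 11, u_{i+1} = (u_i − a_{v+i})/11:
  u_0 = 4;  a_2 = 4;  u_1 = (u_0 − 4)/11 = 0
  u_1 = 0;  a_3 = 0;  u_2 = (u_1 − 0)/11 = 0
  u_2 = 0;  a_4 = 0;  u_3 = (u_2 − 0)/11 = 0
  u_3 = 0;  a_5 = 0;  u_4 = (u_3 − 0)/11 = 0
Digits: (0, 0, 4, 0, 0, 0).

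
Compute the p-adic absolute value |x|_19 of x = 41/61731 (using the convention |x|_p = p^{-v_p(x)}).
|41/61731|_19 = 6859

Step 1 — compute v_19(x) by factoring powers of 19 out of the numerator and denominator: v_19(41/61731) = -3. Step 2 — apply |x|_p = p^{-v_p(x)} = 19^{3} = 6859.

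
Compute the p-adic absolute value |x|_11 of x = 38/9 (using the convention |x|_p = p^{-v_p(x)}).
|38/9|_11 = 1

Step 1 — compute v_11(x) by factoring powers of 11 out of the numerator and denominator: v_11(38/9) = 0. Step 2 — apply |x|_p = p^{-v_p(x)} = 11^{0} = 1.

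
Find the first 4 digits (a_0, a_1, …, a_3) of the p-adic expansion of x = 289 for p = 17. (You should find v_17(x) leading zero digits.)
(a_0, …, a_3) = (0, 0, 1, 0)

v_17(289) = 2, so a_0 = ... = a_1 = 0. Factor out: x = 17^2 · u with u = 1 a unit in ℤ_17. Expand u iteratively via a_{v+i} = u_i mod 17, u_{i+1} = (u_i − a_{v+i})/17:
  u_0 = 1;  a_2 = 1;  u_1 = (u_0 − 1)/17 = 0
  u_1 = 0;  a_3 = 0;  u_2 = (u_1 − 0)/17 = 0
Digits: (0, 0, 1, 0).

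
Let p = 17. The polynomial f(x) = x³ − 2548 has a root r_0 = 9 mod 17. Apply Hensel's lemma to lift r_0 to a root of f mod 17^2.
r_1 = 26 (mod 289)

Hensel: r_{i+1} = r_i − f(r_i)/f′(r_i) mod 17^{i+2}, where f′(x) = 3x². Iterate:
  r_0 = 9 (mod 17)
  r_1 = 26 (mod 289)
Final: r = 26 with f(r) ≡ 0 mod 17^2.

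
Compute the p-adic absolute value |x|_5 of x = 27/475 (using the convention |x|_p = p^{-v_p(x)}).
|27/475|_5 = 25

Step 1 — compute v_5(x) by factoring powers of 5 out of the numerator and denominator: v_5(27/475) = -2. Step 2 — apply |x|_p = p^{-v_p(x)} = 5^{2} = 25.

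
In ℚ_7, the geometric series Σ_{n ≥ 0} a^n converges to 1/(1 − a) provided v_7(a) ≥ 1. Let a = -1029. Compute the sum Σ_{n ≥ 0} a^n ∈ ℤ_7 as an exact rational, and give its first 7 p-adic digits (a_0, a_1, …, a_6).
Σ a^n = 1/(1 − a) = 1/1030;  first 7 digits = (1, 0, 0, 4, 6, 6, 1)

v_7(a) = 3 ≥ 1, so the series converges in ℤ_7 to 1/(1 − a) = 1/(1 − (-1029)) = 1/1030. Expand this rational in ℤ_7: compute digits iteratively via d_i = x_i mod 7, x_{i+1} = (x_i − d_i)/7. The first 7 digits are (1, 0, 0, 4, 6, 6, 1).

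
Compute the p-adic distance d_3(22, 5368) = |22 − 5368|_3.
d_3(22, 5368) = 1/243

Step 1 — x − y = 22 − 5368 = -5346. Step 2 — v_3(-5346) = 5 (factor: -5346 = −(3^5 · 22); the sign does not affect v_p). Step 3 — |x − y|_3 = 3^{-5} = 1/243.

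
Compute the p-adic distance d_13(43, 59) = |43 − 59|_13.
d_13(43, 59) = 1

Step 1 — x − y = 43 − 59 = -16. Step 2 — v_13(-16) = 0 (factor: -16 = −(13^0 · 16); the sign does not affect v_p). Step 3 — |x − y|_13 = 13^{0} = 1.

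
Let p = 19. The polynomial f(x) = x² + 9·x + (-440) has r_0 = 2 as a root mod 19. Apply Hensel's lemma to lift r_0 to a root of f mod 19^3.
r_2 = 3061 (mod 6859)

Hensel: r_{i+1} = r_i − f(r_i)·(f′(r_i))^{-1} mod 19^{i+2}, f′(x) = 2x + 9. Iterate:
  r_0 = 2 (mod 19)
  r_1 = 173 (mod 361)
  r_2 = 3061 (mod 6859)
Final: r = 3061 satisfies f(r) ≡ 0 mod 19^3.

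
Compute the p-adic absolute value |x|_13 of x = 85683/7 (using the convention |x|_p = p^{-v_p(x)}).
|85683/7|_13 = 1/28561

Step 1 — compute v_13(x) by factoring powers of 13 out of the numerator and denominator: v_13(85683/7) = 4. Step 2 — apply |x|_p = p^{-v_p(x)} = 13^{-4} = 1/28561.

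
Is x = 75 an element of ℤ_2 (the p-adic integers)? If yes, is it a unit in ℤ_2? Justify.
x ∈ ℤ_2^× (unit); v_2(x) = 0

ℤ_2 = {x ∈ ℚ_2 : v_2(x) ≥ 0} and ℤ_2^× = {x ∈ ℤ_2 : v_2(x) = 0}. Here v_2(75) = v_2(num) − v_2(den) = 0; compare against these criteria.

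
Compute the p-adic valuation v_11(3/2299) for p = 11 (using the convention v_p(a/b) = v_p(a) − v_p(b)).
v_11(3/2299) = -2

Factor powers of 11 from the numerator and denominator of the reduced fraction: 3 = 11^0 · 3 and 2299 = 11^2 · 19. Apply v_p(a/b) = v_p(a) − v_p(b): v_11(3/2299) = 0 − 2 = -2.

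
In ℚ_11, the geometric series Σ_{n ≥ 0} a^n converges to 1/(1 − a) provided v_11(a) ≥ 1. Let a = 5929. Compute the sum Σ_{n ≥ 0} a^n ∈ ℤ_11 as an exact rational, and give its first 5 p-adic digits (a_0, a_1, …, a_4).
Σ a^n = 1/(1 − a) = -1/5928;  first 5 digits = (1, 0, 5, 4, 3)

v_11(a) = 2 ≥ 1, so the series converges in ℤ_11 to 1/(1 − a) = 1/(1 − 5929) = -1/5928. Expand this rational in ℤ_11: compute digits iteratively via d_i = x_i mod 11, x_{i+1} = (x_i − d_i)/11. The first 5 digits are (1, 0, 5, 4, 3).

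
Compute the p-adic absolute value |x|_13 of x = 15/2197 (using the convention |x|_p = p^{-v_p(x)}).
|15/2197|_13 = 2197

Step 1 — compute v_13(x) by factoring powers of 13 out of the numerator and denominator: v_13(15/2197) = -3. Step 2 — apply |x|_p = p^{-v_p(x)} = 13^{3} = 2197.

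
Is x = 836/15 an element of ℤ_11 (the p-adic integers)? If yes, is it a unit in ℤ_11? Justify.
x ∈ ℤ_11 but not a unit; v_11(x) = 1 > 0

ℤ_11 = {x ∈ ℚ_11 : v_11(x) ≥ 0} and ℤ_11^× = {x ∈ ℤ_11 : v_11(x) = 0}. Here v_11(836/15) = v_11(num) − v_11(den) = 1; compare against these criteria.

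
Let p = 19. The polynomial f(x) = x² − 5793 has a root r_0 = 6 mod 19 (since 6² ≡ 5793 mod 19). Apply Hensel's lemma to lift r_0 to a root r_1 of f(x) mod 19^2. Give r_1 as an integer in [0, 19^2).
r_1 = 215 (mod 361)

Hensel's recurrence: r_{i+1} = r_i − f(r_i)·(f′(r_i))^{-1} mod 19^{i+2}, with f′(x) = 2x. Iterate:
  r_0 = 6 (mod 19)
  r_1 = 215 (mod 361)
Final: r_1 = 215, and one checks f(r_1) ≡ 0 mod 19^2.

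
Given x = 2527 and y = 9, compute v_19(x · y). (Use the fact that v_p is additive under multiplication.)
v_19(22743) = 2

v_p(x) = 2 (factor: 2527 = 19^2 · 7); v_p(y) = 0 (factor: 9 = 19^0 · 9). Additivity: v_p(xy) = v_p(x) + v_p(y) = 2 + 0 = 2. (Direct check: xy = 22743 = 19^2 · (63).)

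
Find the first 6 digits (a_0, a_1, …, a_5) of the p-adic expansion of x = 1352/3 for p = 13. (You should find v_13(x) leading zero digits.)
(a_0, …, a_5) = (0, 0, 7, 4, 4, 4)

v_13(1352/3) = 2, so a_0 = ... = a_1 = 0. Factor out: x = 13^2 · u with u = 8/3 a unit in ℤ_13. Expand u iteratively via a_{v+i} = u_i mod 13, u_{i+1} = (u_i − a_{v+i})/13:
  u_0 = 8/3;  a_2 = 7;  u_1 = (u_0 − 7)/13 = -1/3
  u_1 = -1/3;  a_3 = 4;  u_2 = (u_1 − 4)/13 = -1/3
  u_2 = -1/3;  a_4 = 4;  u_3 = (u_2 − 4)/13 = -1/3
  u_3 = -1/3;  a_5 = 4;  u_4 = (u_3 − 4)/13 = -1/3
Digits: (0, 0, 7, 4, 4, 4).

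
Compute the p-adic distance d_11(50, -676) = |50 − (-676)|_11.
d_11(50, -676) = 1/121

Step 1 — x − y = 50 − (-676) = 726. Step 2 — v_11(726) = 2 (factor: 726 = (11^2 · 6); the sign does not affect v_p). Step 3 — |x − y|_11 = 11^{-2} = 1/121.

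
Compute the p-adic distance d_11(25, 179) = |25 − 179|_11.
d_11(25, 179) = 1/11

Step 1 — x − y = 25 − 179 = -154. Step 2 — v_11(-154) = 1 (factor: -154 = −(11^1 · 14); the sign does not affect v_p). Step 3 — |x − y|_11 = 11^{-1} = 1/11.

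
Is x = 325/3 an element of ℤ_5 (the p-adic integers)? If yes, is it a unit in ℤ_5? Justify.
x ∈ ℤ_5 but not a unit; v_5(x) = 2 > 0

ℤ_5 = {x ∈ ℚ_5 : v_5(x) ≥ 0} and ℤ_5^× = {x ∈ ℤ_5 : v_5(x) = 0}. Here v_5(325/3) = v_5(num) − v_5(den) = 2; compare against these criteria.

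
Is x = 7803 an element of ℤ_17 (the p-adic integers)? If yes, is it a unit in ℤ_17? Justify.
x ∈ ℤ_17 but not a unit; v_17(x) = 2 > 0

ℤ_17 = {x ∈ ℚ_17 : v_17(x) ≥ 0} and ℤ_17^× = {x ∈ ℤ_17 : v_17(x) = 0}. Here v_17(7803) = v_17(num) − v_17(den) = 2; compare against these criteria.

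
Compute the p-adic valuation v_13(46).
v_13(46) = 0

v_13(n) is the largest exponent k such that 13^k divides n. Factor out: 46 = 13^0 · 46. (Sign doesn't affect v_p.) So v_13(46) = 0.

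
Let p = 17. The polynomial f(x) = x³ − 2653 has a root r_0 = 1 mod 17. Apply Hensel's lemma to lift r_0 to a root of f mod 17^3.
r_2 = 596 (mod 4913)

Hensel: r_{i+1} = r_i − f(r_i)/f′(r_i) mod 17^{i+2}, where f′(x) = 3x². Iterate:
  r_0 = 1 (mod 17)
  r_1 = 18 (mod 289)
  r_2 = 596 (mod 4913)
Final: r = 596 with f(r) ≡ 0 mod 17^3.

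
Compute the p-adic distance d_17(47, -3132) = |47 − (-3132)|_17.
d_17(47, -3132) = 1/289

Step 1 — x − y = 47 − (-3132) = 3179. Step 2 — v_17(3179) = 2 (factor: 3179 = (17^2 · 11); the sign does not affect v_p). Step 3 — |x − y|_17 = 17^{-2} = 1/289.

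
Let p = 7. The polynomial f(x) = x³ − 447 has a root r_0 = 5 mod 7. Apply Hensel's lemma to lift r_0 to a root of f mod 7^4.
r_3 = 1804 (mod 2401)

Hensel: r_{i+1} = r_i − f(r_i)/f′(r_i) mod 7^{i+2}, where f′(x) = 3x². Iterate:
  r_0 = 5 (mod 7)
  r_1 = 40 (mod 49)
  r_2 = 89 (mod 343)
  r_3 = 1804 (mod 2401)
Final: r = 1804 with f(r) ≡ 0 mod 7^4.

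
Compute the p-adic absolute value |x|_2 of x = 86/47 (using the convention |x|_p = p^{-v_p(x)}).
|86/47|_2 = 1/2

Step 1 — compute v_2(x) by factoring powers of 2 out of the numerator and denominator: v_2(86/47) = 1. Step 2 — apply |x|_p = p^{-v_p(x)} = 2^{-1} = 1/2.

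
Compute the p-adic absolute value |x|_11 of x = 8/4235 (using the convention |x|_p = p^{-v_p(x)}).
|8/4235|_11 = 121

Step 1 — compute v_11(x) by factoring powers of 11 out of the numerator and denominator: v_11(8/4235) = -2. Step 2 — apply |x|_p = p^{-v_p(x)} = 11^{2} = 121.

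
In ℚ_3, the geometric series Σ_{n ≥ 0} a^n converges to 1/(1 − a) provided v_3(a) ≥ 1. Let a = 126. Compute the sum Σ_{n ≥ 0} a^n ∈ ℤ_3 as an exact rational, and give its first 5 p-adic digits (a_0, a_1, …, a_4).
Σ a^n = 1/(1 − a) = -1/125;  first 5 digits = (1, 0, 2, 1, 2)

v_3(a) = 2 ≥ 1, so the series converges in ℤ_3 to 1/(1 − a) = 1/(1 − 126) = -1/125. Expand this rational in ℤ_3: compute digits iteratively via d_i = x_i mod 3, x_{i+1} = (x_i − d_i)/3. The first 5 digits are (1, 0, 2, 1, 2).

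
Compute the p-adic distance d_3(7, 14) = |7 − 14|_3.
d_3(7, 14) = 1

Step 1 — x − y = 7 − 14 = -7. Step 2 — v_3(-7) = 0 (factor: -7 = −(3^0 · 7); the sign does not affect v_p). Step 3 — |x − y|_3 = 3^{0} = 1.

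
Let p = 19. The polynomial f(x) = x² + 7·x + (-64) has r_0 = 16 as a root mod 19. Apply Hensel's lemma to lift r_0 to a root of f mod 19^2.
r_1 = 73 (mod 361)

Hensel: r_{i+1} = r_i − f(r_i)·(f′(r_i))^{-1} mod 19^{i+2}, f′(x) = 2x + 7. Iterate:
  r_0 = 16 (mod 19)
  r_1 = 73 (mod 361)
Final: r = 73 satisfies f(r) ≡ 0 mod 19^2.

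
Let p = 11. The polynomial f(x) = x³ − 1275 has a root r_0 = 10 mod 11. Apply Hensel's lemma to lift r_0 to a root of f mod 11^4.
r_3 = 12000 (mod 14641)

Hensel: r_{i+1} = r_i − f(r_i)/f′(r_i) mod 11^{i+2}, where f′(x) = 3x². Iterate:
  r_0 = 10 (mod 11)
  r_1 = 21 (mod 121)
  r_2 = 21 (mod 1331)
  r_3 = 12000 (mod 14641)
Final: r = 12000 with f(r) ≡ 0 mod 11^4.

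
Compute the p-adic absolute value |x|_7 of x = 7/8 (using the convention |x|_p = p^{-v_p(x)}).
|7/8|_7 = 1/7

Step 1 — compute v_7(x) by factoring powers of 7 out of the numerator and denominator: v_7(7/8) = 1. Step 2 — apply |x|_p = p^{-v_p(x)} = 7^{-1} = 1/7.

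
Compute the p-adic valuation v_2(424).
v_2(424) = 3

v_2(n) is the largest exponent k such that 2^k divides n. Factor out: 424 = 2^3 · 53. (Sign doesn't affect v_p.) So v_2(424) = 3.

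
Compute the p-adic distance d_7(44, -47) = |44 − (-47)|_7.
d_7(44, -47) = 1/7

Step 1 — x − y = 44 − (-47) = 91. Step 2 — v_7(91) = 1 (factor: 91 = (7^1 · 13); the sign does not affect v_p). Step 3 — |x − y|_7 = 7^{-1} = 1/7.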